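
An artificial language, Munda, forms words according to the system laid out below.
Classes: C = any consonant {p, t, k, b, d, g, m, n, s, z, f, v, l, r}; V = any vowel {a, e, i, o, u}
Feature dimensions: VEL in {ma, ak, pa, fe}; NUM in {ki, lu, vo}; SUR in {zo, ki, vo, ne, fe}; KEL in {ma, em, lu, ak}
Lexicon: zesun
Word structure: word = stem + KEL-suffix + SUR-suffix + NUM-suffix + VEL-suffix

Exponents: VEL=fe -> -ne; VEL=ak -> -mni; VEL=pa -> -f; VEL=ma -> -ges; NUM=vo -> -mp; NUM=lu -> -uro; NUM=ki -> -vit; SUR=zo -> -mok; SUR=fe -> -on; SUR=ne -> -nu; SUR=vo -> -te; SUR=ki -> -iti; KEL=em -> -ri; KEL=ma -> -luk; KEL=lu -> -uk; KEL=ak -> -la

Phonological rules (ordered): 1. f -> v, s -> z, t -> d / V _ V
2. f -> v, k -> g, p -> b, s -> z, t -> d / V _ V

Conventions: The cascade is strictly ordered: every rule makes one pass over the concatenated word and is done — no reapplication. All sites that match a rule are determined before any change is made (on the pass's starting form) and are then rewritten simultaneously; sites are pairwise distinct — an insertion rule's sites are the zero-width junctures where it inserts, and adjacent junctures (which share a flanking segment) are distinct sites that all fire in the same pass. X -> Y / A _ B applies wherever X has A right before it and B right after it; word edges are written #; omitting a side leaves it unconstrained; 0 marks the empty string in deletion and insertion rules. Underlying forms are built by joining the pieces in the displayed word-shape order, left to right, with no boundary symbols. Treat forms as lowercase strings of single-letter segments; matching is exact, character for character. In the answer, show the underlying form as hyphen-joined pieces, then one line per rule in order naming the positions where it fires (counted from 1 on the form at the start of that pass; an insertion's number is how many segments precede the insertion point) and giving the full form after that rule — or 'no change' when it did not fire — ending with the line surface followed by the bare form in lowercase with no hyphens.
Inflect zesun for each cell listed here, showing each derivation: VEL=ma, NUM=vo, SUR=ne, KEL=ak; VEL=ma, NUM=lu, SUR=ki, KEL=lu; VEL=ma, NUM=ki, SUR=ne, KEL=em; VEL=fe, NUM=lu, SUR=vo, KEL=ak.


cell VEL=ma, NUM=vo, SUR=ne, KEL=ak:
underlying: zesun-la-nu-mp-ges
1. f -> v, s -> z, t -> d / V _ V: fires at position(s) 3: zezunlanumpges
2. f -> v, k -> g, p -> b, s -> z, t -> d / V _ V: no change
surface: zezunlanumpges

cell VEL=ma, NUM=lu, SUR=ki, KEL=lu:
underlying: zesun-uk-iti-uro-ges
1. f -> v, s -> z, t -> d / V _ V: fires at position(s) 3, 9: zezunukidiuroges
2. f -> v, k -> g, p -> b, s -> z, t -> d / V _ V: fires at position(s) 7: zezunugidiuroges
surface: zezunugidiuroges

cell VEL=ma, NUM=ki, SUR=ne, KEL=em:
underlying: zesun-ri-nu-vit-ges
1. f -> v, s -> z, t -> d / V _ V: fires at position(s) 3: zezunrinuvitges
2. f -> v, k -> g, p -> b, s -> z, t -> d / V _ V: no change
surface: zezunrinuvitges

cell VEL=fe, NUM=lu, SUR=vo, KEL=ak:
underlying: zesun-la-te-uro-ne
1. f -> v, s -> z, t -> d / V _ V: fires at position(s) 3, 8: zezunladeurone
2. f -> v, k -> g, p -> b, s -> z, t -> d / V _ V: no change
surface: zezunladeurone


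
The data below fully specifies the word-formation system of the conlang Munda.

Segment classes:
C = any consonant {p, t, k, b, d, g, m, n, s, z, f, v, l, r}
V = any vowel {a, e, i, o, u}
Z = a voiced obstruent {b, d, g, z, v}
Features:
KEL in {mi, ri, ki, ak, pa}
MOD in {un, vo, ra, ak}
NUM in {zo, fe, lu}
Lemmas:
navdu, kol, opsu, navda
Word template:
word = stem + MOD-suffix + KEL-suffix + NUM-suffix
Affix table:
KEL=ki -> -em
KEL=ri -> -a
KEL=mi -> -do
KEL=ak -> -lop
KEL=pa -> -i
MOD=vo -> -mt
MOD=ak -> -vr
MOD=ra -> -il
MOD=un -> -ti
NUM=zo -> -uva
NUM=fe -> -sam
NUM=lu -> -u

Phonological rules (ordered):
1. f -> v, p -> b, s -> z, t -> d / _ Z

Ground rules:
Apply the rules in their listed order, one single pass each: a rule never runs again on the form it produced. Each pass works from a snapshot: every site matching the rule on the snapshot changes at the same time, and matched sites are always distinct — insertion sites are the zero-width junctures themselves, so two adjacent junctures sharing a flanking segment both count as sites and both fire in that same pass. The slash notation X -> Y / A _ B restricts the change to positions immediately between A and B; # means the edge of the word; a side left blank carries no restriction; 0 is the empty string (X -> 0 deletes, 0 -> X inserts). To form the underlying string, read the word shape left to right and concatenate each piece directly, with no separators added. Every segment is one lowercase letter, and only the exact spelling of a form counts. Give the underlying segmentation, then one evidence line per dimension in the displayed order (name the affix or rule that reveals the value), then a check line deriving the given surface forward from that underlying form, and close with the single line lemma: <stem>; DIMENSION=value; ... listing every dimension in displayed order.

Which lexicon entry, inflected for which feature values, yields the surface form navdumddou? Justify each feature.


underlying: navdu-mt-do-u
KEL=mi - signalled by the affix -do
MOD=vo - signalled by the affix -mt
NUM=lu - signalled by the affix -u
check: navdumtdou -> navdumddou
lemma: navdu; KEL=mi; MOD=vo; NUM=lu


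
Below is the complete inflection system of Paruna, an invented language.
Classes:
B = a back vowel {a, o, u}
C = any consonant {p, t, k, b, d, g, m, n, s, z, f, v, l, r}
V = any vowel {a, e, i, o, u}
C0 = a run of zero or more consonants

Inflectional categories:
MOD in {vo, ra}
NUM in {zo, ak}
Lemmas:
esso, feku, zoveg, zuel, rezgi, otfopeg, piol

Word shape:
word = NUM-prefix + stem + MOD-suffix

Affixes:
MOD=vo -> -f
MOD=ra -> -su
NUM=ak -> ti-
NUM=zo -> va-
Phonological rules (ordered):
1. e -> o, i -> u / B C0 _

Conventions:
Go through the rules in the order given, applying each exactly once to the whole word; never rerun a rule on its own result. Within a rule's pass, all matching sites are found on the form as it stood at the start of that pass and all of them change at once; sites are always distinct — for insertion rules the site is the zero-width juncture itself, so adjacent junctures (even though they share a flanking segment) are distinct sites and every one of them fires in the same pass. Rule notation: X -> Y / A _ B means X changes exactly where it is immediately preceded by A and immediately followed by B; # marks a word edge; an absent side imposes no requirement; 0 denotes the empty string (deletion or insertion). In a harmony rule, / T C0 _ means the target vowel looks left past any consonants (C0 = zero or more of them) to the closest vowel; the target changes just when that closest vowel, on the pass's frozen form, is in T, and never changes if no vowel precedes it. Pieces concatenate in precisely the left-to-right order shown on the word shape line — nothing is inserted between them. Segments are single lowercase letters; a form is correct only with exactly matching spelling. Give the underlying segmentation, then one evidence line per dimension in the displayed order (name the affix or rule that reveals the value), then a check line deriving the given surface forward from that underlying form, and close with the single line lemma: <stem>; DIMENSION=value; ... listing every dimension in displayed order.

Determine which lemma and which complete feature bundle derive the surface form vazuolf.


underlying: va-zuel-f
MOD=vo - signalled by the affix -f
NUM=zo - signalled by the affix va-
check: vazuelf -> vazuolf
lemma: zuel; MOD=vo; NUM=zo


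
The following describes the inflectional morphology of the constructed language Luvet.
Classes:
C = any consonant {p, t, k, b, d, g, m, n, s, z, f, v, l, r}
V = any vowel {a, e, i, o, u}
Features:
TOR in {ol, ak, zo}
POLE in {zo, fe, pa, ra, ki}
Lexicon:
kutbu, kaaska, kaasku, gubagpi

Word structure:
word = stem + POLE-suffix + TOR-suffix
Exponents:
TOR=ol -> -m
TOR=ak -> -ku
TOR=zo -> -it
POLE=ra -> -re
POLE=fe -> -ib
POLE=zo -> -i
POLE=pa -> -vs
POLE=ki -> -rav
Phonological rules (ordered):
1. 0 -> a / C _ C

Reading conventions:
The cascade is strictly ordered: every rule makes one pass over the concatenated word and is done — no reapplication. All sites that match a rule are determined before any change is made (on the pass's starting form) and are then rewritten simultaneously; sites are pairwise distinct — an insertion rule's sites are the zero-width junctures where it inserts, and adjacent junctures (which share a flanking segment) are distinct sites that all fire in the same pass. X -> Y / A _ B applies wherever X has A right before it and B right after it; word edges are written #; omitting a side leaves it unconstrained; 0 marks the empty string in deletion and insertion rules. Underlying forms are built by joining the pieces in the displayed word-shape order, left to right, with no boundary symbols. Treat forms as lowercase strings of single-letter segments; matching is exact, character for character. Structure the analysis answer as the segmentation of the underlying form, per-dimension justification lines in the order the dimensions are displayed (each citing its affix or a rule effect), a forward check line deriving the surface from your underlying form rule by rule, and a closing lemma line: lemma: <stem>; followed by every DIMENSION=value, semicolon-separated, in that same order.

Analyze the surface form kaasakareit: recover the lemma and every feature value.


underlying: kaaska-re-it
TOR=zo - signalled by the affix -it
POLE=ra - signalled by the affix -re
check: kaaskareit -> kaasakareit
lemma: kaaska; TOR=zo; POLE=ra


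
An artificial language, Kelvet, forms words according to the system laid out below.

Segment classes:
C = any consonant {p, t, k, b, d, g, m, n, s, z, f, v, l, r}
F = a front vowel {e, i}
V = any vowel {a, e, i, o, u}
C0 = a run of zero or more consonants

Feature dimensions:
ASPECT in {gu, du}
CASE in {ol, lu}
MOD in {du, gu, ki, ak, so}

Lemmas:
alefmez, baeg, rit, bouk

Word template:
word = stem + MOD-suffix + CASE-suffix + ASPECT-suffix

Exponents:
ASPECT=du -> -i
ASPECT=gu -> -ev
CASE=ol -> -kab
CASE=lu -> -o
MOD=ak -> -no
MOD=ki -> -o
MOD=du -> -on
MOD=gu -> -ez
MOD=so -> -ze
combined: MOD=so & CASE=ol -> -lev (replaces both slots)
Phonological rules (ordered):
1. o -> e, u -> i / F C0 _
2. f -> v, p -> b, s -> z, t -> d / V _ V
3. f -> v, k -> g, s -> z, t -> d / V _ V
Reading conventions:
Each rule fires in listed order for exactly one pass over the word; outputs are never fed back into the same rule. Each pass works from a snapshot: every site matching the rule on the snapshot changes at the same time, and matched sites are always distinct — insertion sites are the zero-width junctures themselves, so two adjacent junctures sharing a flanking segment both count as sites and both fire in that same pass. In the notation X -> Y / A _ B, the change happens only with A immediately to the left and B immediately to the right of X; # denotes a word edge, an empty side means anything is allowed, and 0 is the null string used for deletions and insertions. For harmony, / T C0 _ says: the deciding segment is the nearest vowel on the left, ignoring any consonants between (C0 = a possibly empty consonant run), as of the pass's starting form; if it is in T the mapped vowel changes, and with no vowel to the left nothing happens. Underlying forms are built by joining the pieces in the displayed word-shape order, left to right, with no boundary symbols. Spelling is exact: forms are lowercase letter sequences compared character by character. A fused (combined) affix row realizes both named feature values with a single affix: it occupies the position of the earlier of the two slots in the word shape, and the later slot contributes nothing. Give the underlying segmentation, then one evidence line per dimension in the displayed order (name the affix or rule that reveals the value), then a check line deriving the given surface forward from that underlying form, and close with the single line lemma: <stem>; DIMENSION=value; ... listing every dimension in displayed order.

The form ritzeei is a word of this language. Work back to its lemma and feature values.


underlying: rit-ze-o-i
ASPECT=du - signalled by the affix -i
CASE=lu - signalled by the affix -o
MOD=so - signalled by the affix -ze
check: ritzeoi -> ritzeei -> ritzeei -> ritzeei
lemma: rit; ASPECT=du; CASE=lu; MOD=so


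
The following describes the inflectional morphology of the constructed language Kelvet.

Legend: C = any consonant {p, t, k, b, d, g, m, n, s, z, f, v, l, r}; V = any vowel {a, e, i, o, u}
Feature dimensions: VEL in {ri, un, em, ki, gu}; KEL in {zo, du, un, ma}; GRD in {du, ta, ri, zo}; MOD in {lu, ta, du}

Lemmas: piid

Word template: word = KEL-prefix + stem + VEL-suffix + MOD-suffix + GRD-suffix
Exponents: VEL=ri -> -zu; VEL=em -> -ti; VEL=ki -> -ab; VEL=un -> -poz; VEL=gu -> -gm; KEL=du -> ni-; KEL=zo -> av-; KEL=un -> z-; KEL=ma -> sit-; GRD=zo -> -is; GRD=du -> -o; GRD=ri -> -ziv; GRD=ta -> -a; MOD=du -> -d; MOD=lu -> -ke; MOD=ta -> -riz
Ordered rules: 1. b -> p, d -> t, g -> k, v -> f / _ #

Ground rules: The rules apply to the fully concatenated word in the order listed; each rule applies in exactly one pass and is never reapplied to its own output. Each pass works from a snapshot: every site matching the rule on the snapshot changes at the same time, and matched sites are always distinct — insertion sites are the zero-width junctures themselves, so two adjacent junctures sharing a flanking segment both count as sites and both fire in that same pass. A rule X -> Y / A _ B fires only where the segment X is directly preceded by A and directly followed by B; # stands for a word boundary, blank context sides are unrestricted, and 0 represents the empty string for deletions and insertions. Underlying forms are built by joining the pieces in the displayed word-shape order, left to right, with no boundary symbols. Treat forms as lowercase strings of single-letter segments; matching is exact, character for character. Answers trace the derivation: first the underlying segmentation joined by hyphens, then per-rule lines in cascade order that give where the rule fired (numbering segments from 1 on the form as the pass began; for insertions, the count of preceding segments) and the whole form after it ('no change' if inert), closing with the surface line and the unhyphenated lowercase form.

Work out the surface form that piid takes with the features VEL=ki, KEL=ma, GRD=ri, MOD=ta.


underlying: sit-piid-ab-riz-ziv
1. b -> p, d -> t, g -> k, v -> f / _ #: fires at position(s) 15: sitpiidabrizzif
surface: sitpiidabrizzif


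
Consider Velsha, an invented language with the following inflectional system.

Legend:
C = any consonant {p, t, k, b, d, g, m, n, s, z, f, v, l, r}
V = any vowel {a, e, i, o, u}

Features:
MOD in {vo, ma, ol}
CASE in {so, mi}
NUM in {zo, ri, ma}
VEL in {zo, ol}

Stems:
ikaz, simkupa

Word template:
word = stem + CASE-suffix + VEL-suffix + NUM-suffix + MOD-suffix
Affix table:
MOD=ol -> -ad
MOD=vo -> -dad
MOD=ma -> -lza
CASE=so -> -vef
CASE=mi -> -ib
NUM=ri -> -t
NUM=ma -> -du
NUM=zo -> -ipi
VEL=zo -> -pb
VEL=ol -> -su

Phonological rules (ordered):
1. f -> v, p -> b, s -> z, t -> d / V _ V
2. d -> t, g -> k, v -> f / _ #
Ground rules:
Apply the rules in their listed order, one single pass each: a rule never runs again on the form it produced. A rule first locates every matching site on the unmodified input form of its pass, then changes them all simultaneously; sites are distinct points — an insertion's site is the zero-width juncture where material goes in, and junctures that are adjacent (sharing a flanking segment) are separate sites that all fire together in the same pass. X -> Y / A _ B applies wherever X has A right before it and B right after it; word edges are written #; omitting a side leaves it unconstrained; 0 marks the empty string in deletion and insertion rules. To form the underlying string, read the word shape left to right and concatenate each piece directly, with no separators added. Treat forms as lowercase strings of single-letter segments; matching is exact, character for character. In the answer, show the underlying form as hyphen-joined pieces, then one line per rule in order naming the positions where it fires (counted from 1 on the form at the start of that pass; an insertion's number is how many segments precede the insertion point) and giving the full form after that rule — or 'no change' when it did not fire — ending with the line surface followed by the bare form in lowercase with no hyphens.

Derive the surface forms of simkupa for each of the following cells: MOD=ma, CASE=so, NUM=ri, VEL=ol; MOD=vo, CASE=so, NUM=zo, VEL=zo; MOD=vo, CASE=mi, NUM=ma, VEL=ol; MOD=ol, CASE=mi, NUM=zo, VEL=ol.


cell MOD=ma, CASE=so, NUM=ri, VEL=ol:
underlying: simkupa-vef-su-t-lza
1. f -> v, p -> b, s -> z, t -> d / V _ V: fires at position(s) 6: simkubavefsutlza
2. d -> t, g -> k, v -> f / _ #: no change
surface: simkubavefsutlza

cell MOD=vo, CASE=so, NUM=zo, VEL=zo:
underlying: simkupa-vef-pb-ipi-dad
1. f -> v, p -> b, s -> z, t -> d / V _ V: fires at position(s) 6, 14: simkubavefpbibidad
2. d -> t, g -> k, v -> f / _ #: fires at position(s) 18: simkubavefpbibidat
surface: simkubavefpbibidat

cell MOD=vo, CASE=mi, NUM=ma, VEL=ol:
underlying: simkupa-ib-su-du-dad
1. f -> v, p -> b, s -> z, t -> d / V _ V: fires at position(s) 6: simkubaibsududad
2. d -> t, g -> k, v -> f / _ #: fires at position(s) 16: simkubaibsududat
surface: simkubaibsududat

cell MOD=ol, CASE=mi, NUM=zo, VEL=ol:
underlying: simkupa-ib-su-ipi-ad
1. f -> v, p -> b, s -> z, t -> d / V _ V: fires at position(s) 6, 13: simkubaibsuibiad
2. d -> t, g -> k, v -> f / _ #: fires at position(s) 16: simkubaibsuibiat
surface: simkubaibsuibiat


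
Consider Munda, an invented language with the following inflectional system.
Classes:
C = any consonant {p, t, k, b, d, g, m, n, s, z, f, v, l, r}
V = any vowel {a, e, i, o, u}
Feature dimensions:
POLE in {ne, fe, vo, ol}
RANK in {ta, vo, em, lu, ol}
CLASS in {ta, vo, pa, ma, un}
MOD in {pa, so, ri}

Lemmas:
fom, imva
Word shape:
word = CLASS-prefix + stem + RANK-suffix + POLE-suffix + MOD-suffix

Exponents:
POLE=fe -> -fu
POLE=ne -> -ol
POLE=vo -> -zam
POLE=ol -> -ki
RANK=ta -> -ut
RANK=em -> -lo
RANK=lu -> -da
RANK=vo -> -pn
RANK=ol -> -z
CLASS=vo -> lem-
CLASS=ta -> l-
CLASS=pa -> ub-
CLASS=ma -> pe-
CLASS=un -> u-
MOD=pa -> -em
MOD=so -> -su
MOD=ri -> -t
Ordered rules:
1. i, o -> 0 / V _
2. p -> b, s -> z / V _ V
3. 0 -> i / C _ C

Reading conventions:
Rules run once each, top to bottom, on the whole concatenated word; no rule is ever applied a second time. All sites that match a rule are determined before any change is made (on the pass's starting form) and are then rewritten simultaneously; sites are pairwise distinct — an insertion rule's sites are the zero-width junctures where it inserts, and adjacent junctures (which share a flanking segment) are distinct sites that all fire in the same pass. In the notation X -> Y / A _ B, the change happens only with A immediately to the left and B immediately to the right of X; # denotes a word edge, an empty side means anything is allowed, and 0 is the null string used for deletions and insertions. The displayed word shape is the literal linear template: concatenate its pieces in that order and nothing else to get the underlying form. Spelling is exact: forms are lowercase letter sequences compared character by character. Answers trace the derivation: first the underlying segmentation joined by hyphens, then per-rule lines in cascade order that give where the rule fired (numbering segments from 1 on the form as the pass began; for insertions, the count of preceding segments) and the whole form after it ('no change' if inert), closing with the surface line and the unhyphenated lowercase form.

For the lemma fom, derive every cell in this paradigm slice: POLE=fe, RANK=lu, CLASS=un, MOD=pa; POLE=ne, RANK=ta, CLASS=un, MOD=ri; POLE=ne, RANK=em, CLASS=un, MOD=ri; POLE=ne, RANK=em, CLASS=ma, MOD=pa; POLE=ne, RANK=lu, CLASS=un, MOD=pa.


cell POLE=fe, RANK=lu, CLASS=un, MOD=pa:
underlying: u-fom-da-fu-em
1. i, o -> 0 / V _: no change
2. p -> b, s -> z / V _ V: no change
3. 0 -> i / C _ C: inserts after position(s) 4: ufomidafuem
surface: ufomidafuem

cell POLE=ne, RANK=ta, CLASS=un, MOD=ri:
underlying: u-fom-ut-ol-t
1. i, o -> 0 / V _: no change
2. p -> b, s -> z / V _ V: no change
3. 0 -> i / C _ C: inserts after position(s) 8: ufomutolit
surface: ufomutolit

cell POLE=ne, RANK=em, CLASS=un, MOD=ri:
underlying: u-fom-lo-ol-t
1. i, o -> 0 / V _: fires at position(s) 7: ufomlolt
2. p -> b, s -> z / V _ V: no change
3. 0 -> i / C _ C: inserts after position(s) 4, 7: ufomilolit
surface: ufomilolit

cell POLE=ne, RANK=em, CLASS=ma, MOD=pa:
underlying: pe-fom-lo-ol-em
1. i, o -> 0 / V _: fires at position(s) 8: pefomlolem
2. p -> b, s -> z / V _ V: no change
3. 0 -> i / C _ C: inserts after position(s) 5: pefomilolem
surface: pefomilolem

cell POLE=ne, RANK=lu, CLASS=un, MOD=pa:
underlying: u-fom-da-ol-em
1. i, o -> 0 / V _: fires at position(s) 7: ufomdalem
2. p -> b, s -> z / V _ V: no change
3. 0 -> i / C _ C: inserts after position(s) 4: ufomidalem
surface: ufomidalem


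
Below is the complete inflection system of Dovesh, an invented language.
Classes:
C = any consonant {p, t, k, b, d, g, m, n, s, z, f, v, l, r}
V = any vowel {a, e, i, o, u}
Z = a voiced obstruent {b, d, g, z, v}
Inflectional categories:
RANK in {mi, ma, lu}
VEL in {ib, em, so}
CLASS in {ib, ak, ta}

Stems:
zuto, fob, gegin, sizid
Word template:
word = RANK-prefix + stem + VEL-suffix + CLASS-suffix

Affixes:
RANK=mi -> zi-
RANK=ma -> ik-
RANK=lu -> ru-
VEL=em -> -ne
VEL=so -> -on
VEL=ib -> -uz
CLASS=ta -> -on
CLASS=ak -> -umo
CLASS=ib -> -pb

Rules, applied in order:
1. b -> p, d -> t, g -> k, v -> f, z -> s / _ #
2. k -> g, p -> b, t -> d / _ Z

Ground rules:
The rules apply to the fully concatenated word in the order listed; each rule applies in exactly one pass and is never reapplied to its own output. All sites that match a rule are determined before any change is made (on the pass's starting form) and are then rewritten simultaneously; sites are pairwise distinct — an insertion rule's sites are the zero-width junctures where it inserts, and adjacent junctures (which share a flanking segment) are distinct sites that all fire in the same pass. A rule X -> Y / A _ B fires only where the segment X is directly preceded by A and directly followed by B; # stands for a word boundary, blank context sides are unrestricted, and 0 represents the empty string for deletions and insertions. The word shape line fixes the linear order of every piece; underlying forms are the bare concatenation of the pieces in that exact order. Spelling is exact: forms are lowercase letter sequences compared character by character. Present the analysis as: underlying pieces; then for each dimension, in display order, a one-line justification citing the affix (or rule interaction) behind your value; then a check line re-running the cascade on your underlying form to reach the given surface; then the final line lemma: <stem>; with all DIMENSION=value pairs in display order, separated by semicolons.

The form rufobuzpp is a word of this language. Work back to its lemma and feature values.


underlying: ru-fob-uz-pb
RANK=lu - signalled by the affix ru-
VEL=ib - signalled by the affix -uz
CLASS=ib - signalled by the affix -pb
check: rufobuzpb -> rufobuzpp -> rufobuzpp
lemma: fob; RANK=lu; VEL=ib; CLASS=ib


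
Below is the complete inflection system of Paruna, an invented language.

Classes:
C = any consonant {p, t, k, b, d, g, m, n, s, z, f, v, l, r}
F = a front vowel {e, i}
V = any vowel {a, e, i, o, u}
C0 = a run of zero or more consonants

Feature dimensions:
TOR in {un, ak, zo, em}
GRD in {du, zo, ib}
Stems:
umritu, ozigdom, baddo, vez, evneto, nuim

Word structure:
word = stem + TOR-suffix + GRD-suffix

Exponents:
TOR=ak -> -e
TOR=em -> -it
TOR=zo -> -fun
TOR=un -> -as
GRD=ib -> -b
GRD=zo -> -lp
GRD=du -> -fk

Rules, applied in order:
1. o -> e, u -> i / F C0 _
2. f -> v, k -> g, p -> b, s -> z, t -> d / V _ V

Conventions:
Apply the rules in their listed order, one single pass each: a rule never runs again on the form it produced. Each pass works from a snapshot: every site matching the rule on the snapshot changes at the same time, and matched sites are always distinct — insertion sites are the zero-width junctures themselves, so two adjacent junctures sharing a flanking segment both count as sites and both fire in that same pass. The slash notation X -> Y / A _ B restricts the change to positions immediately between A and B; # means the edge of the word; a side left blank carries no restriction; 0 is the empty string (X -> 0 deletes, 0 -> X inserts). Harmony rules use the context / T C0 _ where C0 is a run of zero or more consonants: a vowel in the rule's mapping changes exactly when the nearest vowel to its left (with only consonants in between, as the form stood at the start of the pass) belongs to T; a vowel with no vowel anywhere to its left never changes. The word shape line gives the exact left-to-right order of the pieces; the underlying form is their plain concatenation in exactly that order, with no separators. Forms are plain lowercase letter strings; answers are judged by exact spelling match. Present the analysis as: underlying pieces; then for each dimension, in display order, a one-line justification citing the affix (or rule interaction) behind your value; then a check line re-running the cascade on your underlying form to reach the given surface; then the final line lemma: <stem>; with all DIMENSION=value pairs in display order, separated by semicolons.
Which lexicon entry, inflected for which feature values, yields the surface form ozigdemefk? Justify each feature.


underlying: ozigdom-e-fk
TOR=ak - signalled by the affix -e
GRD=du - signalled by the affix -fk
check: ozigdomefk -> ozigdemefk -> ozigdemefk
lemma: ozigdom; TOR=ak; GRD=du


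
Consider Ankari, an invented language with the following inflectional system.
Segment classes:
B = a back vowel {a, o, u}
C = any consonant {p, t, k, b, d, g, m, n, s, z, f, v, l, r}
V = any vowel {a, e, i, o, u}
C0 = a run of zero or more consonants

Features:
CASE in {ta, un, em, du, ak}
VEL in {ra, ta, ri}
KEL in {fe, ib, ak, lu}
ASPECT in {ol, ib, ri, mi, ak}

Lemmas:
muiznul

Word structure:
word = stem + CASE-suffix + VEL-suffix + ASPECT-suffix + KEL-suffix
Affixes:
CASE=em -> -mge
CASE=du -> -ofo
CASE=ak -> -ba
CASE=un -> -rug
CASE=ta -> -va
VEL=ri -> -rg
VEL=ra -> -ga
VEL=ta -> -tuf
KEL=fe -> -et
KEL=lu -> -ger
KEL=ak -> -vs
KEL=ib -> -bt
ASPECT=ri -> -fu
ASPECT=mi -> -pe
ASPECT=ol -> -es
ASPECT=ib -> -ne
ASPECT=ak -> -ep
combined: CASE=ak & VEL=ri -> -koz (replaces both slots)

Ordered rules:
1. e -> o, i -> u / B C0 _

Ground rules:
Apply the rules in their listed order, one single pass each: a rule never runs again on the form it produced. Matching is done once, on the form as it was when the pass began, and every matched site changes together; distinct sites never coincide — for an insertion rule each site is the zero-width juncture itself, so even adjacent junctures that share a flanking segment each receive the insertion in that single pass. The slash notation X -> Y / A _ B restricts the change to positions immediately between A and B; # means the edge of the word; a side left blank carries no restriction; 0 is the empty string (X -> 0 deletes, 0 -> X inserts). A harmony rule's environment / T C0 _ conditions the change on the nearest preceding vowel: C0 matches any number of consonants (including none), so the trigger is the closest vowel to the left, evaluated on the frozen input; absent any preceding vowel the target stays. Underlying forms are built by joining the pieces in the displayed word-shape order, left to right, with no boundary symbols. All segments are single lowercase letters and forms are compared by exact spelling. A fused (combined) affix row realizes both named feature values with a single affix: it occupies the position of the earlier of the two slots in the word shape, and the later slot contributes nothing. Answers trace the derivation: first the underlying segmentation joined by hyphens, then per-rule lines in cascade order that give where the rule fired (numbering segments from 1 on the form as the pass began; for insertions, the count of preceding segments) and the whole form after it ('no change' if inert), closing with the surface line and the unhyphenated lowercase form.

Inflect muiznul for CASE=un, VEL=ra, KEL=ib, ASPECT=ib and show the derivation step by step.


underlying: muiznul-rug-ga-ne-bt
1. e -> o, i -> u / B C0 _: fires at position(s) 3, 14: muuznulrugganobt
surface: muuznulrugganobt


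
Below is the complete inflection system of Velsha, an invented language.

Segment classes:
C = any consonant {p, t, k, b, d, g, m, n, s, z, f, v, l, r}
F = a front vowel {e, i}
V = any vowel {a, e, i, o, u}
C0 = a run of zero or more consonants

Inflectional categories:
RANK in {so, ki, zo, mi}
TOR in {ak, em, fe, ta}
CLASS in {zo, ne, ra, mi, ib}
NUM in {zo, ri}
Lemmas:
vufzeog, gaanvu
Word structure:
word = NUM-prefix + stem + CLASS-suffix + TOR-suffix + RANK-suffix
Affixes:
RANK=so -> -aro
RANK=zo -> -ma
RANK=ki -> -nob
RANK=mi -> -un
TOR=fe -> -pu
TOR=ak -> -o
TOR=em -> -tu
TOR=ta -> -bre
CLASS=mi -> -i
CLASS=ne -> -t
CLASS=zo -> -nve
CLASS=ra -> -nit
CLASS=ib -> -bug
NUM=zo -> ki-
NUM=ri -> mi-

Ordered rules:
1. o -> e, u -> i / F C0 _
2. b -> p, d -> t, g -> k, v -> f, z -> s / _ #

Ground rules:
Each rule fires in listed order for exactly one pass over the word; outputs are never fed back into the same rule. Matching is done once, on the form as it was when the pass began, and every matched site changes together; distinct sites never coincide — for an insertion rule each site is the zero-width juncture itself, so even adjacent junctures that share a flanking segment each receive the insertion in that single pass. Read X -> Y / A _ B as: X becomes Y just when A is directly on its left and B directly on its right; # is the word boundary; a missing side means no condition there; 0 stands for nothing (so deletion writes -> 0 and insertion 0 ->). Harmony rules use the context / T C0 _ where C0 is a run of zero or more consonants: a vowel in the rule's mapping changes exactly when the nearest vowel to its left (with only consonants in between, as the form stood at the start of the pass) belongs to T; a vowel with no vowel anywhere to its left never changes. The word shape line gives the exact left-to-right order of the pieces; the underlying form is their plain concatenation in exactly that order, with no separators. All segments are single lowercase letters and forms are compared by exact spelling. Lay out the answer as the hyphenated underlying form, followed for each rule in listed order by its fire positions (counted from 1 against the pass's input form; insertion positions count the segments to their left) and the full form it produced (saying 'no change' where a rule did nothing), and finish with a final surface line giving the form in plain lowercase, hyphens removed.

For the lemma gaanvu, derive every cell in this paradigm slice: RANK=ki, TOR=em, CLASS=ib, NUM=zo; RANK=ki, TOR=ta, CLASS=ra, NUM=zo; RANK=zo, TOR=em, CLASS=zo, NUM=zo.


cell RANK=ki, TOR=em, CLASS=ib, NUM=zo:
underlying: ki-gaanvu-bug-tu-nob
1. o -> e, u -> i / F C0 _: no change
2. b -> p, d -> t, g -> k, v -> f, z -> s / _ #: fires at position(s) 16: kigaanvubugtunop
surface: kigaanvubugtunop

cell RANK=ki, TOR=ta, CLASS=ra, NUM=zo:
underlying: ki-gaanvu-nit-bre-nob
1. o -> e, u -> i / F C0 _: fires at position(s) 16: kigaanvunitbreneb
2. b -> p, d -> t, g -> k, v -> f, z -> s / _ #: fires at position(s) 17: kigaanvunitbrenep
surface: kigaanvunitbrenep

cell RANK=zo, TOR=em, CLASS=zo, NUM=zo:
underlying: ki-gaanvu-nve-tu-ma
1. o -> e, u -> i / F C0 _: fires at position(s) 13: kigaanvunvetima
2. b -> p, d -> t, g -> k, v -> f, z -> s / _ #: no change
surface: kigaanvunvetima


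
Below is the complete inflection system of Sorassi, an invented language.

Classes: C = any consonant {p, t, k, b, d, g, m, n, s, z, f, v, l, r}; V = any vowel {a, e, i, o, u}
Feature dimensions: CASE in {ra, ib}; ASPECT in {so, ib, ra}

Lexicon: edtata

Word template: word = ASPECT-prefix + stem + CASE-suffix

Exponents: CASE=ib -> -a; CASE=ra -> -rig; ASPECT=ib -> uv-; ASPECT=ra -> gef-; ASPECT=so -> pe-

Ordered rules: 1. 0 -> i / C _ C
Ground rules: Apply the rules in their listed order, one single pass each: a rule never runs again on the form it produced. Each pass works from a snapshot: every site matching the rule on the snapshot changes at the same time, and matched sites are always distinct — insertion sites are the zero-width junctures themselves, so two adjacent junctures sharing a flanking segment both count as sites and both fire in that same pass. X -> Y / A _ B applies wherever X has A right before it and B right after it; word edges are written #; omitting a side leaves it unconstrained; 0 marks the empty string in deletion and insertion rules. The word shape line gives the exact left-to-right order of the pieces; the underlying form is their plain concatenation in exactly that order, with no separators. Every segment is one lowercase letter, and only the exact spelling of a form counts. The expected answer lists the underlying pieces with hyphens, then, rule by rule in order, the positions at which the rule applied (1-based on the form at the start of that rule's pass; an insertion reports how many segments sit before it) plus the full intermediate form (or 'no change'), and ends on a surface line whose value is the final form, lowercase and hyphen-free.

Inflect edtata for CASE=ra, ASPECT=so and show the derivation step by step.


underlying: pe-edtata-rig
1. 0 -> i / C _ C: inserts after position(s) 4: peeditatarig
surface: peeditatarig


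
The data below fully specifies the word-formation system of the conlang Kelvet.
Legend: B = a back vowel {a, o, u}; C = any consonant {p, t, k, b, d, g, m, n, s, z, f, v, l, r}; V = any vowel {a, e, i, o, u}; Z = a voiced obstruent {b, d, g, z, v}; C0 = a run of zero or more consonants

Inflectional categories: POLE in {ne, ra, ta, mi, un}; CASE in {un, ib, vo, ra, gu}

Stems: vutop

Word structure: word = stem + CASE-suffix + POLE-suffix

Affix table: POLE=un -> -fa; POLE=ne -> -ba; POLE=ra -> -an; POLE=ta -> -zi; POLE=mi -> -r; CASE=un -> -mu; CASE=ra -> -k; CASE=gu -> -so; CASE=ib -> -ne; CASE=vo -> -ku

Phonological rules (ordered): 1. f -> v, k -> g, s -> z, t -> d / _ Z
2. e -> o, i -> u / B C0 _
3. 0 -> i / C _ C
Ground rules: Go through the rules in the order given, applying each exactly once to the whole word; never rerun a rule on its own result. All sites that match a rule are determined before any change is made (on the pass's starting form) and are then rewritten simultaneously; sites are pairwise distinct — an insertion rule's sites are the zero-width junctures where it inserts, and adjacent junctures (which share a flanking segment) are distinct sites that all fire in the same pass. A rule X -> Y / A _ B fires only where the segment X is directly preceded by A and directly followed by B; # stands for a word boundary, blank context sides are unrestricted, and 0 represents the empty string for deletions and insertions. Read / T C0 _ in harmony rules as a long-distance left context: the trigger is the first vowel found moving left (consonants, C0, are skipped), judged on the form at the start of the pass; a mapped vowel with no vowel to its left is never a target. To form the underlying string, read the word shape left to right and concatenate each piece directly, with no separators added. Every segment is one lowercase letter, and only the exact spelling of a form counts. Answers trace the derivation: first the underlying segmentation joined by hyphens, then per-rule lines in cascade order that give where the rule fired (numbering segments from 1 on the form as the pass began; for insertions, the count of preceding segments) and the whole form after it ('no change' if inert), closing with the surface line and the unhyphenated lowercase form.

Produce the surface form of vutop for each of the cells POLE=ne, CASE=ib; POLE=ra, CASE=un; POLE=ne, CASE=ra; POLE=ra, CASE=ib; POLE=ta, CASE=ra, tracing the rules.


cell POLE=ne, CASE=ib:
underlying: vutop-ne-ba
1. f -> v, k -> g, s -> z, t -> d / _ Z: no change
2. e -> o, i -> u / B C0 _: fires at position(s) 7: vutopnoba
3. 0 -> i / C _ C: inserts after position(s) 5: vutopinoba
surface: vutopinoba

cell POLE=ra, CASE=un:
underlying: vutop-mu-an
1. f -> v, k -> g, s -> z, t -> d / _ Z: no change
2. e -> o, i -> u / B C0 _: no change
3. 0 -> i / C _ C: inserts after position(s) 5: vutopimuan
surface: vutopimuan

cell POLE=ne, CASE=ra:
underlying: vutop-k-ba
1. f -> v, k -> g, s -> z, t -> d / _ Z: fires at position(s) 6: vutopgba
2. e -> o, i -> u / B C0 _: no change
3. 0 -> i / C _ C: inserts after position(s) 5, 6: vutopigiba
surface: vutopigiba

cell POLE=ra, CASE=ib:
underlying: vutop-ne-an
1. f -> v, k -> g, s -> z, t -> d / _ Z: no change
2. e -> o, i -> u / B C0 _: fires at position(s) 7: vutopnoan
3. 0 -> i / C _ C: inserts after position(s) 5: vutopinoan
surface: vutopinoan

cell POLE=ta, CASE=ra:
underlying: vutop-k-zi
1. f -> v, k -> g, s -> z, t -> d / _ Z: fires at position(s) 6: vutopgzi
2. e -> o, i -> u / B C0 _: fires at position(s) 8: vutopgzu
3. 0 -> i / C _ C: inserts after position(s) 5, 6: vutopigizu
surface: vutopigizu


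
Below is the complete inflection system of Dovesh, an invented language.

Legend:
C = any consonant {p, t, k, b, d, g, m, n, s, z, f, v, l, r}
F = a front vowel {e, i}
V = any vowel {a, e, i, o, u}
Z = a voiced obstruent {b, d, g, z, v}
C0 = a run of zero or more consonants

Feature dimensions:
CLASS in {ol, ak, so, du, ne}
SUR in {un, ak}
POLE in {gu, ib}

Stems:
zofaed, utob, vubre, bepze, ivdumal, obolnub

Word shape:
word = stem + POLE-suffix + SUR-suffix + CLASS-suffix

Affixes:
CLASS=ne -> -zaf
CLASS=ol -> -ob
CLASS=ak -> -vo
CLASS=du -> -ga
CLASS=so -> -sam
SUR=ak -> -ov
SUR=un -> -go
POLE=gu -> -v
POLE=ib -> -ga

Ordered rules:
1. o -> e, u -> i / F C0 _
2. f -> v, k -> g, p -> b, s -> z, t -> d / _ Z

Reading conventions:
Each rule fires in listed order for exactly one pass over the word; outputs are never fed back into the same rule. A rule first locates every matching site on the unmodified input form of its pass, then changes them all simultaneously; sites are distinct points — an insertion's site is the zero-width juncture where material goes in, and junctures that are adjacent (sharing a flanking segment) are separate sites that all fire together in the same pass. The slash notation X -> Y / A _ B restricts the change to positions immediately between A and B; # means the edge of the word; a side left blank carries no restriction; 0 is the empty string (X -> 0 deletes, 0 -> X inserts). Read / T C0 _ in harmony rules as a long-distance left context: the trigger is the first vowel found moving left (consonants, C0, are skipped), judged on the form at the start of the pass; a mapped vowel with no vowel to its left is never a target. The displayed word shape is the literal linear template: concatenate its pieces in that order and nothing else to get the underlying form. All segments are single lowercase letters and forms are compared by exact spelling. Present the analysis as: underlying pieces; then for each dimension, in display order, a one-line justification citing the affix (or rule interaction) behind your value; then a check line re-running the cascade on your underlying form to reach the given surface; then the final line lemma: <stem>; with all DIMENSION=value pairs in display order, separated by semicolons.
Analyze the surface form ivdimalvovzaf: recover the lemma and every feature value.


underlying: ivdumal-v-ov-zaf
CLASS=ne - signalled by the affix -zaf
SUR=ak - signalled by the affix -ov
POLE=gu - signalled by the affix -v
check: ivdumalvovzaf -> ivdimalvovzaf -> ivdimalvovzaf
lemma: ivdumal; CLASS=ne; SUR=ak; POLE=gu


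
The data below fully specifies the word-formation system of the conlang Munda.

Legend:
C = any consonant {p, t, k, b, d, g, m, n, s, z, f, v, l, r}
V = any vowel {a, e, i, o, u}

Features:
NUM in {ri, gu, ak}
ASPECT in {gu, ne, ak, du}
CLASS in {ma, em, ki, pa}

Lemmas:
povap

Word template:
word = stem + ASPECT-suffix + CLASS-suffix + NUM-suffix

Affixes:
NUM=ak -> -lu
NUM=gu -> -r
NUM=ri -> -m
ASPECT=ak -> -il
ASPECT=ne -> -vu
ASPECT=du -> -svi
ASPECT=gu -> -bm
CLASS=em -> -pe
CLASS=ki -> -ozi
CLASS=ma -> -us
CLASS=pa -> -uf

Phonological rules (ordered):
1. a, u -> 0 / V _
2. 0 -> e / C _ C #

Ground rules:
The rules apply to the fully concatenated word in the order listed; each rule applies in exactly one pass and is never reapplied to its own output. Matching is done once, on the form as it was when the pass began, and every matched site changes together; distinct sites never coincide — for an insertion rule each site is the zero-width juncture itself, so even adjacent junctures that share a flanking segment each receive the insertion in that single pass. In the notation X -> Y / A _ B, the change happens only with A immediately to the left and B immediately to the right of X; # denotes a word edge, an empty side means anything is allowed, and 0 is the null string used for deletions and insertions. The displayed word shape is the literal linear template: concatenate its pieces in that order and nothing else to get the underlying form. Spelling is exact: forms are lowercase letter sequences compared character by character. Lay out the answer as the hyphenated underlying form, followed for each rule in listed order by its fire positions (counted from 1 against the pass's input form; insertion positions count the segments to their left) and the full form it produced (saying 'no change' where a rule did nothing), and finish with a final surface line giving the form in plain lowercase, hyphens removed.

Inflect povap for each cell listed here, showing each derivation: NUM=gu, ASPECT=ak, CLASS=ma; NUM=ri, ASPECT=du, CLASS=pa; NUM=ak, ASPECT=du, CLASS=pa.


cell NUM=gu, ASPECT=ak, CLASS=ma:
underlying: povap-il-us-r
1. a, u -> 0 / V _: no change
2. 0 -> e / C _ C #: inserts after position(s) 9: povapiluser
surface: povapiluser

cell NUM=ri, ASPECT=du, CLASS=pa:
underlying: povap-svi-uf-m
1. a, u -> 0 / V _: fires at position(s) 9: povapsvifm
2. 0 -> e / C _ C #: inserts after position(s) 9: povapsvifem
surface: povapsvifem

cell NUM=ak, ASPECT=du, CLASS=pa:
underlying: povap-svi-uf-lu
1. a, u -> 0 / V _: fires at position(s) 9: povapsviflu
2. 0 -> e / C _ C #: no change
surface: povapsviflu
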